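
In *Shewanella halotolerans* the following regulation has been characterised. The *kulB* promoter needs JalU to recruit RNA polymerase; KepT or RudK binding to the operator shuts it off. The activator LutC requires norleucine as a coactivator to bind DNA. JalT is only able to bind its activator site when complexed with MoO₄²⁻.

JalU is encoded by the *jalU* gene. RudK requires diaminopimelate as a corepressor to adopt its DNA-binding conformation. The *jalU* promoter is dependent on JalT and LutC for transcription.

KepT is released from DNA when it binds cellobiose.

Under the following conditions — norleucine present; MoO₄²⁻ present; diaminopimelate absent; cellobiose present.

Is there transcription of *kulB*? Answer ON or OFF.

Cellobiose is present, so KepT is inactive.
Diaminopimelate is absent, so RudK is inactive.
MoO₄²⁻ is present, so JalT is active.
Norleucine is present, so LutC is active.
No repressor is bound and JalT and LutC are active, so *jalU* is transcribed.
So JalU is produced and active.
No repressor is bound and JalU is active, so *kulB* is transcribed.

ON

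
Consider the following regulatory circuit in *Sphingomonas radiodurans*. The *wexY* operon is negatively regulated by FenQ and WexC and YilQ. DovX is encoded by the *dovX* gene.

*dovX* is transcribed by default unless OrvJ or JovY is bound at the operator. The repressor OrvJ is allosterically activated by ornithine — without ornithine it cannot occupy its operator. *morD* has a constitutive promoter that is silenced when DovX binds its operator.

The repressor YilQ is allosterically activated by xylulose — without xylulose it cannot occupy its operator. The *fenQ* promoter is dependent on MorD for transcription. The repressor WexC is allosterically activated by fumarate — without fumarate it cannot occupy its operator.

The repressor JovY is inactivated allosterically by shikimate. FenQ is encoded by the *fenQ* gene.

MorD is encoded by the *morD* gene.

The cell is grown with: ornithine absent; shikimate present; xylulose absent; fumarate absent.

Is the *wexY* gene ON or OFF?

Ornithine is absent, so OrvJ is inactive.
Shikimate is present, so JovY is inactive.
With no repressor bound, *dovX* is transcribed.
So DovX is produced and active.
With repressor DovX bound, *morD* is not transcribed.
So MorD is not produced.
Required activator MorD is absent, so *fenQ* is not transcribed.
So FenQ is not produced.
Fumarate is absent, so WexC is inactive.
Xylulose is absent, so YilQ is inactive.
With no repressor bound, *wexY* is transcribed.

ON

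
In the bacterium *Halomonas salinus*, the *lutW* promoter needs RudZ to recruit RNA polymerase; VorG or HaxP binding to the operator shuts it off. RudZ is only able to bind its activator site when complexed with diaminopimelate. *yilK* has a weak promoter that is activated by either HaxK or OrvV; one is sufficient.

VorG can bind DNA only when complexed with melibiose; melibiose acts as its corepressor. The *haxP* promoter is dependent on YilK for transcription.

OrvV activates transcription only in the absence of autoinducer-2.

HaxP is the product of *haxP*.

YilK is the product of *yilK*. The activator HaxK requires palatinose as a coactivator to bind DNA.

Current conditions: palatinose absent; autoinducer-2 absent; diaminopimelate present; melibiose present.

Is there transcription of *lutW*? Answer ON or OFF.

OFF

Melibiose is present, so VorG is active.
Palatinose is absent, so HaxK is inactive.
Autoinducer-2 is absent, so OrvV is active.
Activator OrvV is present, so *yilK* is transcribed.
So YilK is produced and active.
No repressor is bound and YilK is active, so *haxP* is transcribed.
So HaxP is produced and active.
Diaminopimelate is present, so RudZ is active.
With repressor VorG bound, *lutW* is not transcribed.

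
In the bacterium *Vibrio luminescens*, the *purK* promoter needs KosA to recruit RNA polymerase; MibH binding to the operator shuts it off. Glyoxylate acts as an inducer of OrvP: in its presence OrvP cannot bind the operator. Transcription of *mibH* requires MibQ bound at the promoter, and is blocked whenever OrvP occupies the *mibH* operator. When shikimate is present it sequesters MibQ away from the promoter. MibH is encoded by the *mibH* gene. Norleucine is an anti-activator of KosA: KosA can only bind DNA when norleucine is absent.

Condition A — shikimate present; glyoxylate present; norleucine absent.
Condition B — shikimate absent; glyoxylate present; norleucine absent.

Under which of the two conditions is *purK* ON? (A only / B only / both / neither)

Condition A:
Shikimate is present, so MibQ is inactive.
Glyoxylate is present, so OrvP is inactive.
Required activator MibQ is absent, so *mibH* is not transcribed.
So MibH is not produced.
Norleucine is absent, so KosA is active.
No repressor is bound and KosA is active, so *purK* is transcribed.
→ *purK* is ON in A.
Condition B:
Shikimate is absent, so MibQ is active.
Glyoxylate is present, so OrvP is inactive.
No repressor is bound and MibQ is active, so *mibH* is transcribed.
So MibH is produced and active.
Norleucine is absent, so KosA is active.
With repressor MibH bound, *purK* is not transcribed.
→ *purK* is OFF in B.

A only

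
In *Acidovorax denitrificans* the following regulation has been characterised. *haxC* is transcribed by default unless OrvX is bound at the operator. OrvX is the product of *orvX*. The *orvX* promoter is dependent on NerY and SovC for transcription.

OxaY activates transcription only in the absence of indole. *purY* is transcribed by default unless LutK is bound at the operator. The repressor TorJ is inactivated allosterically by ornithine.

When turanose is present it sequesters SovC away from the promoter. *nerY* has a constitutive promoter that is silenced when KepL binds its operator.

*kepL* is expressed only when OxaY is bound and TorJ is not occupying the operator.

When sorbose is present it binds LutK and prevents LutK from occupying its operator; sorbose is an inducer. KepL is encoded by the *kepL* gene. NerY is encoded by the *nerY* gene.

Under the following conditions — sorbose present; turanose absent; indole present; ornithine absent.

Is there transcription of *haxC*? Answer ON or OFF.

OFF

Ornithine is absent, so TorJ is active.
Indole is present, so OxaY is inactive.
With repressor TorJ bound, *kepL* is not transcribed.
So KepL is not produced.
With no repressor bound, *nerY* is transcribed.
So NerY is produced and active.
Turanose is absent, so SovC is active.
No repressor is bound and NerY and SovC are active, so *orvX* is transcribed.
So OrvX is produced and active.
With repressor OrvX bound, *haxC* is not transcribed.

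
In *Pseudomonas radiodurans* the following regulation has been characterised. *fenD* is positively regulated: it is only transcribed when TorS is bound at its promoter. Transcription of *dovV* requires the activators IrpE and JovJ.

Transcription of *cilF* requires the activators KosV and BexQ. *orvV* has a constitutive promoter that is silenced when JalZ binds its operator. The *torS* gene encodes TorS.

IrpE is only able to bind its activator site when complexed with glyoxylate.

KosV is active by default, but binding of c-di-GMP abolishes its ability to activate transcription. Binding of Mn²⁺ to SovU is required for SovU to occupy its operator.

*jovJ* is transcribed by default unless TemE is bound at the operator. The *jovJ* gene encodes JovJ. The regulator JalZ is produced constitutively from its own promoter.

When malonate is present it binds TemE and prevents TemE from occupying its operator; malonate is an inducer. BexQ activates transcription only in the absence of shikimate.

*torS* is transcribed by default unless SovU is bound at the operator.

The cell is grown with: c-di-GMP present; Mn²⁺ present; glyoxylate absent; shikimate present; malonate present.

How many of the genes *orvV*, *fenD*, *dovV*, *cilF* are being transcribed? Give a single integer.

0

JalZ is produced constitutively and is active.
With repressor JalZ bound, *orvV* is not transcribed.
→ *orvV* is OFF.
Mn²⁺ is present, so SovU is active.
With repressor SovU bound, *torS* is not transcribed.
So TorS is not produced.
Required activator TorS is absent, so *fenD* is not transcribed.
→ *fenD* is OFF.
Glyoxylate is absent, so IrpE is inactive.
Malonate is present, so TemE is inactive.
With no repressor bound, *jovJ* is transcribed.
So JovJ is produced and active.
Required activator IrpE is absent, so *dovV* is not transcribed.
→ *dovV* is OFF.
c-di-GMP is present, so KosV is inactive.
Shikimate is present, so BexQ is inactive.
Required activator KosV is absent, so *cilF* is not transcribed.
→ *cilF* is OFF.
0 of the 4 genes are transcribed.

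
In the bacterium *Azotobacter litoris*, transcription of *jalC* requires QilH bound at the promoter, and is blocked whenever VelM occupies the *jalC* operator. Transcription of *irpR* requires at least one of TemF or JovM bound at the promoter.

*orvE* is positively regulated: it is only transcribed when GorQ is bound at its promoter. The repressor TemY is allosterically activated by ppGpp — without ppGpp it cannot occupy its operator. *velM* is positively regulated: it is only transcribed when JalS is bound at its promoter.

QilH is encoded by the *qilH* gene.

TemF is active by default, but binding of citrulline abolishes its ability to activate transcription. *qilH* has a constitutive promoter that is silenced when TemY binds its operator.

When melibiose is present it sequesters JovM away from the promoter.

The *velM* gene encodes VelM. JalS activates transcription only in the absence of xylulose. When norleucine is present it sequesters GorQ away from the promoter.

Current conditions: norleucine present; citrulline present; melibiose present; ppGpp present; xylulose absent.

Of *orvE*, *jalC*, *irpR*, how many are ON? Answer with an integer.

Norleucine is present, so GorQ is inactive.
Required activator GorQ is absent, so *orvE* is not transcribed.
→ *orvE* is OFF.
ppGpp is present, so TemY is active.
With repressor TemY bound, *qilH* is not transcribed.
So QilH is not produced.
Xylulose is absent, so JalS is active.
No repressor is bound and JalS is active, so *velM* is transcribed.
So VelM is produced and active.
With repressor VelM bound, *jalC* is not transcribed.
→ *jalC* is OFF.
Citrulline is present, so TemF is inactive.
Melibiose is present, so JovM is inactive.
No activator is available at the *irpR* promoter, so *irpR* is not transcribed.
→ *irpR* is OFF.
0 of the 3 genes are transcribed.

0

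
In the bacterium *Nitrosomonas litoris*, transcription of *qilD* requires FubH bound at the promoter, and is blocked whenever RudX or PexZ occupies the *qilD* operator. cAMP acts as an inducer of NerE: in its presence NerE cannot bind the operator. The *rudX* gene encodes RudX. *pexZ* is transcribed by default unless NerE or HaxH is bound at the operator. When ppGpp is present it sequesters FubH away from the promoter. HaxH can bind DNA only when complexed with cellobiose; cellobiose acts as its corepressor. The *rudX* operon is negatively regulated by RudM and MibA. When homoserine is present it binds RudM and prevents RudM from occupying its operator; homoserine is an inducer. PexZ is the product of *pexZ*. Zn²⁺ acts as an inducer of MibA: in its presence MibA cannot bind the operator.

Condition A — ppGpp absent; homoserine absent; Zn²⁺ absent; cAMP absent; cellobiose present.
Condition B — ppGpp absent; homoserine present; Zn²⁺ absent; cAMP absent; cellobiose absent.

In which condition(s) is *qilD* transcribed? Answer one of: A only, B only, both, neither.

Condition A:
ppGpp is absent, so FubH is active.
Homoserine is absent, so RudM is active.
Zn²⁺ is absent, so MibA is active.
With repressor RudM bound, *rudX* is not transcribed.
So RudX is not produced.
cAMP is absent, so NerE is active.
Cellobiose is present, so HaxH is active.
With repressor NerE bound, *pexZ* is not transcribed.
So PexZ is not produced.
No repressor is bound and FubH is active, so *qilD* is transcribed.
→ *qilD* is ON in A.
Condition B:
ppGpp is absent, so FubH is active.
Homoserine is present, so RudM is inactive.
Zn²⁺ is absent, so MibA is active.
With repressor MibA bound, *rudX* is not transcribed.
So RudX is not produced.
cAMP is absent, so NerE is active.
Cellobiose is absent, so HaxH is inactive.
With repressor NerE bound, *pexZ* is not transcribed.
So PexZ is not produced.
No repressor is bound and FubH is active, so *qilD* is transcribed.
→ *qilD* is ON in B.

both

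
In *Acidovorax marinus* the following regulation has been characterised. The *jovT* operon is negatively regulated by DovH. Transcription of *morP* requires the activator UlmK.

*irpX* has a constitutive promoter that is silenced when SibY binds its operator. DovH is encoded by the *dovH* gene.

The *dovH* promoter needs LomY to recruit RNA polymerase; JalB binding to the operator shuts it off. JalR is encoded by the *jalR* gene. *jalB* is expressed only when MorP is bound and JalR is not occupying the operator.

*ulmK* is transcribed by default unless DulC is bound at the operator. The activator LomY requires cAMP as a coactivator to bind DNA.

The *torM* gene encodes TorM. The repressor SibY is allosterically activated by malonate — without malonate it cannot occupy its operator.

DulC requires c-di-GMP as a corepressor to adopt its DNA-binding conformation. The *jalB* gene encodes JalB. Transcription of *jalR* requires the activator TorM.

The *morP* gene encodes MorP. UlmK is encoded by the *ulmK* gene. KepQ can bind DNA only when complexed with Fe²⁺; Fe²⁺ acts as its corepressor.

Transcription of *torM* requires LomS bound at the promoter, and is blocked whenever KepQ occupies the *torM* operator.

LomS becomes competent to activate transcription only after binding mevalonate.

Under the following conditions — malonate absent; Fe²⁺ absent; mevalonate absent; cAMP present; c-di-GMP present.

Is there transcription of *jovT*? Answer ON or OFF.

OFF

Fe²⁺ is absent, so KepQ is inactive.
Mevalonate is absent, so LomS is inactive.
Required activator LomS is absent, so *torM* is not transcribed.
So TorM is not produced.
Required activator TorM is absent, so *jalR* is not transcribed.
So JalR is not produced.
c-di-GMP is present, so DulC is active.
With repressor DulC bound, *ulmK* is not transcribed.
So UlmK is not produced.
Required activator UlmK is absent, so *morP* is not transcribed.
So MorP is not produced.
Required activator MorP is absent, so *jalB* is not transcribed.
So JalB is not produced.
cAMP is present, so LomY is active.
No repressor is bound and LomY is active, so *dovH* is transcribed.
So DovH is produced and active.
With repressor DovH bound, *jovT* is not transcribed.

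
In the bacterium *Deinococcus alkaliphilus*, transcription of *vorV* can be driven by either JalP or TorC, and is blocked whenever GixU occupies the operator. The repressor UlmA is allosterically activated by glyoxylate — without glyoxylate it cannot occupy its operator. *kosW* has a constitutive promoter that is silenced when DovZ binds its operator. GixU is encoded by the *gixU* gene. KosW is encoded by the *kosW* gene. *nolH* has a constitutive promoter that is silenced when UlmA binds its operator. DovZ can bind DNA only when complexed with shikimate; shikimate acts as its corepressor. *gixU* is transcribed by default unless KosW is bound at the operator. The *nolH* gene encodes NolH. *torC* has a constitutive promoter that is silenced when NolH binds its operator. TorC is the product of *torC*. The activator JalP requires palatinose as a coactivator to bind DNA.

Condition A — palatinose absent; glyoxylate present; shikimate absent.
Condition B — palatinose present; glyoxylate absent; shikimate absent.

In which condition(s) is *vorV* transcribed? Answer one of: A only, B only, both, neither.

both

Condition A:
Palatinose is absent, so JalP is inactive.
Glyoxylate is present, so UlmA is active.
With repressor UlmA bound, *nolH* is not transcribed.
So NolH is not produced.
With no repressor bound, *torC* is transcribed.
So TorC is produced and active.
Shikimate is absent, so DovZ is inactive.
With no repressor bound, *kosW* is transcribed.
So KosW is produced and active.
With repressor KosW bound, *gixU* is not transcribed.
So GixU is not produced.
Activator TorC is present, so *vorV* is transcribed.
→ *vorV* is ON in A.
Condition B:
Palatinose is present, so JalP is active.
Glyoxylate is absent, so UlmA is inactive.
With no repressor bound, *nolH* is transcribed.
So NolH is produced and active.
With repressor NolH bound, *torC* is not transcribed.
So TorC is not produced.
Shikimate is absent, so DovZ is inactive.
With no repressor bound, *kosW* is transcribed.
So KosW is produced and active.
With repressor KosW bound, *gixU* is not transcribed.
So GixU is not produced.
Activator JalP is present, so *vorV* is transcribed.
→ *vorV* is ON in B.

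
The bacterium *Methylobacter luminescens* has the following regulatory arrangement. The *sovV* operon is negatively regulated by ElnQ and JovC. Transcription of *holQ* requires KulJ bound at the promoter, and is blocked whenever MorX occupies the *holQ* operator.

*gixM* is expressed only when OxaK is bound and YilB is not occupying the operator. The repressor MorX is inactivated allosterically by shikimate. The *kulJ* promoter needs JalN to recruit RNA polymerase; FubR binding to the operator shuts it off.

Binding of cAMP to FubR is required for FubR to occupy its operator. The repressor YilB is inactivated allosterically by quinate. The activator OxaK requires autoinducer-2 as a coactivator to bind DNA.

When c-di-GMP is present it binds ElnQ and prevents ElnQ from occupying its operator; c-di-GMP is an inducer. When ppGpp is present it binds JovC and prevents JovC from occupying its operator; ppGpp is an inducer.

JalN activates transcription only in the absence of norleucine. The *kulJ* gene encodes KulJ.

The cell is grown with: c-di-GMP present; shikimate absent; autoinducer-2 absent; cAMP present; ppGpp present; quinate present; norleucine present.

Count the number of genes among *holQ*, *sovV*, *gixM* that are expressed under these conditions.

1

cAMP is present, so FubR is active.
Norleucine is present, so JalN is inactive.
With repressor FubR bound, *kulJ* is not transcribed.
So KulJ is not produced.
Shikimate is absent, so MorX is active.
With repressor MorX bound, *holQ* is not transcribed.
→ *holQ* is OFF.
c-di-GMP is present, so ElnQ is inactive.
ppGpp is present, so JovC is inactive.
With no repressor bound, *sovV* is transcribed.
→ *sovV* is ON.
Quinate is present, so YilB is inactive.
Autoinducer-2 is absent, so OxaK is inactive.
Required activator OxaK is absent, so *gixM* is not transcribed.
→ *gixM* is OFF.
1 of the 3 genes is transcribed.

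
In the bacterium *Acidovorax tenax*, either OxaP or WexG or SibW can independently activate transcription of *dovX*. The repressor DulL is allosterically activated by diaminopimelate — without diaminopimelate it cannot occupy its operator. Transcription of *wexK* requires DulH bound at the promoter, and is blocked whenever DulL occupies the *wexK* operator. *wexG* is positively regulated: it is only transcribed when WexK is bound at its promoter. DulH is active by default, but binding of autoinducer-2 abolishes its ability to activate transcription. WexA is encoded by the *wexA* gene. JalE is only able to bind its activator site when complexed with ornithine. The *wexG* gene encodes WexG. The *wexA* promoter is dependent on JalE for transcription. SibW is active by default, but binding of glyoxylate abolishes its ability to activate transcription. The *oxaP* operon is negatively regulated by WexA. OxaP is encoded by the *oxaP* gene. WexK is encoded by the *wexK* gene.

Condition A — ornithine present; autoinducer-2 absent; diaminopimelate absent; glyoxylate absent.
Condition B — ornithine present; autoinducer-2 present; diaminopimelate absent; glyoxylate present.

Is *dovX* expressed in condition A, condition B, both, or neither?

A only

Condition A:
Ornithine is present, so JalE is active.
No repressor is bound and JalE is active, so *wexA* is transcribed.
So WexA is produced and active.
With repressor WexA bound, *oxaP* is not transcribed.
So OxaP is not produced.
Autoinducer-2 is absent, so DulH is active.
Diaminopimelate is absent, so DulL is inactive.
No repressor is bound and DulH is active, so *wexK* is transcribed.
So WexK is produced and active.
No repressor is bound and WexK is active, so *wexG* is transcribed.
So WexG is produced and active.
Glyoxylate is absent, so SibW is active.
Activator WexG is present, so *dovX* is transcribed.
→ *dovX* is ON in A.
Condition B:
Ornithine is present, so JalE is active.
No repressor is bound and JalE is active, so *wexA* is transcribed.
So WexA is produced and active.
With repressor WexA bound, *oxaP* is not transcribed.
So OxaP is not produced.
Autoinducer-2 is present, so DulH is inactive.
Diaminopimelate is absent, so DulL is inactive.
Required activator DulH is absent, so *wexK* is not transcribed.
So WexK is not produced.
Required activator WexK is absent, so *wexG* is not transcribed.
So WexG is not produced.
Glyoxylate is present, so SibW is inactive.
No activator is available at the *dovX* promoter, so *dovX* is not transcribed.
→ *dovX* is OFF in B.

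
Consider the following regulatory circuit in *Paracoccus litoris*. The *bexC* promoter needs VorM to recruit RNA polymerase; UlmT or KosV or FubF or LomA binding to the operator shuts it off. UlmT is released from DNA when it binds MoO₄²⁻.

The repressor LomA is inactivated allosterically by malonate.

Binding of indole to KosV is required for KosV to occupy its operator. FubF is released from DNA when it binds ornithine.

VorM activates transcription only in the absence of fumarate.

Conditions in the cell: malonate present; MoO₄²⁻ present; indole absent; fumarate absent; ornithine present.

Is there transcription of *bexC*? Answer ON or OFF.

MoO₄²⁻ is present, so UlmT is inactive.
Indole is absent, so KosV is inactive.
Fumarate is absent, so VorM is active.
Ornithine is present, so FubF is inactive.
Malonate is present, so LomA is inactive.
No repressor is bound and VorM is active, so *bexC* is transcribed.

ON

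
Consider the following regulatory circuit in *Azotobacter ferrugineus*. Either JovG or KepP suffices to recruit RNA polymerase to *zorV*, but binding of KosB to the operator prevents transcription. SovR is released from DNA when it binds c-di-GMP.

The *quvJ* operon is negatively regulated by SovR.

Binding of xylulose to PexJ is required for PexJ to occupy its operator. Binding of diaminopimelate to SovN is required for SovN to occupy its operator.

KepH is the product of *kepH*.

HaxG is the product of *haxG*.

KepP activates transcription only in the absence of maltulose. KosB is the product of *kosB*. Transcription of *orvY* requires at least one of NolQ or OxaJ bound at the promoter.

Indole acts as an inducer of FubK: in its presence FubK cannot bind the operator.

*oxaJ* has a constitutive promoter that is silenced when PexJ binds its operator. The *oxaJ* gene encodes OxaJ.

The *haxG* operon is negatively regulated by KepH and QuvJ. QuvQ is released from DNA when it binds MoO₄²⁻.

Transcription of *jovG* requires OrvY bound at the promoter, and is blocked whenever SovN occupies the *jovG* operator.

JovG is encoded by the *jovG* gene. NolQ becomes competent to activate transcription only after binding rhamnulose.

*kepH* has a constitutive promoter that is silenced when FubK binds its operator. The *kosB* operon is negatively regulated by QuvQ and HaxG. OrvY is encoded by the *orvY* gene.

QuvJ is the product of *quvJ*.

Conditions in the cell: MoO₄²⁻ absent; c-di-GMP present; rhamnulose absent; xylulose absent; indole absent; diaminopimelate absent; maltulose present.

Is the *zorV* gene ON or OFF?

ON

Rhamnulose is absent, so NolQ is inactive.
Xylulose is absent, so PexJ is inactive.
With no repressor bound, *oxaJ* is transcribed.
So OxaJ is produced and active.
Activator OxaJ is present, so *orvY* is transcribed.
So OrvY is produced and active.
Diaminopimelate is absent, so SovN is inactive.
No repressor is bound and OrvY is active, so *jovG* is transcribed.
So JovG is produced and active.
Maltulose is present, so KepP is inactive.
MoO₄²⁻ is absent, so QuvQ is active.
Indole is absent, so FubK is active.
With repressor FubK bound, *kepH* is not transcribed.
So KepH is not produced.
c-di-GMP is present, so SovR is inactive.
With no repressor bound, *quvJ* is transcribed.
So QuvJ is produced and active.
With repressor QuvJ bound, *haxG* is not transcribed.
So HaxG is not produced.
With repressor QuvQ bound, *kosB* is not transcribed.
So KosB is not produced.
Activator JovG is present, so *zorV* is transcribed.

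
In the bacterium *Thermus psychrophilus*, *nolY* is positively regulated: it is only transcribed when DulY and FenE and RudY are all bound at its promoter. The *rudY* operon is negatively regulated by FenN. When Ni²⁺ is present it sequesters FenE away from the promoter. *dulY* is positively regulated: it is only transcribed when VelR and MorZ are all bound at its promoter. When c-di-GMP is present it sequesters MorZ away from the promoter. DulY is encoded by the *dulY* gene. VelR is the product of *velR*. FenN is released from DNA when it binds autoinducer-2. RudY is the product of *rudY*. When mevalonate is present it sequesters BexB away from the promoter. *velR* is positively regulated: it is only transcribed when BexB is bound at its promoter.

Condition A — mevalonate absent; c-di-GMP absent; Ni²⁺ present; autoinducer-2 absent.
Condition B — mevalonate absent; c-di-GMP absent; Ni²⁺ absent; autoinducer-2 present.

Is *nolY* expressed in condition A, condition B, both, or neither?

B only

Condition A:
Mevalonate is absent, so BexB is active.
No repressor is bound and BexB is active, so *velR* is transcribed.
So VelR is produced and active.
c-di-GMP is absent, so MorZ is active.
No repressor is bound and VelR and MorZ are active, so *dulY* is transcribed.
So DulY is produced and active.
Ni²⁺ is present, so FenE is inactive.
Autoinducer-2 is absent, so FenN is active.
With repressor FenN bound, *rudY* is not transcribed.
So RudY is not produced.
Required activator FenE is absent, so *nolY* is not transcribed.
→ *nolY* is OFF in A.
Condition B:
Mevalonate is absent, so BexB is active.
No repressor is bound and BexB is active, so *velR* is transcribed.
So VelR is produced and active.
c-di-GMP is absent, so MorZ is active.
No repressor is bound and VelR and MorZ are active, so *dulY* is transcribed.
So DulY is produced and active.
Ni²⁺ is absent, so FenE is active.
Autoinducer-2 is present, so FenN is inactive.
With no repressor bound, *rudY* is transcribed.
So RudY is produced and active.
No repressor is bound and DulY and FenE and RudY are active, so *nolY* is transcribed.
→ *nolY* is ON in B.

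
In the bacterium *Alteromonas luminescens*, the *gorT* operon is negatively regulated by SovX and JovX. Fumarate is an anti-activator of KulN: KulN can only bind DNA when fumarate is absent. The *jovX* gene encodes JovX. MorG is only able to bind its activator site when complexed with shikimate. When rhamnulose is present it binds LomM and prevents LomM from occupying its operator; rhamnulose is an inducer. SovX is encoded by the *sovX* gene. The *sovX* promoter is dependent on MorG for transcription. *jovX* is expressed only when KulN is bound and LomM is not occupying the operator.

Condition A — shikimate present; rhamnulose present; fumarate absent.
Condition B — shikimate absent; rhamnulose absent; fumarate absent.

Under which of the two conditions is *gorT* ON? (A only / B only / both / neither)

Condition A:
Shikimate is present, so MorG is active.
No repressor is bound and MorG is active, so *sovX* is transcribed.
So SovX is produced and active.
Rhamnulose is present, so LomM is inactive.
Fumarate is absent, so KulN is active.
No repressor is bound and KulN is active, so *jovX* is transcribed.
So JovX is produced and active.
With repressor SovX bound, *gorT* is not transcribed.
→ *gorT* is OFF in A.
Condition B:
Shikimate is absent, so MorG is inactive.
Required activator MorG is absent, so *sovX* is not transcribed.
So SovX is not produced.
Rhamnulose is absent, so LomM is active.
Fumarate is absent, so KulN is active.
With repressor LomM bound, *jovX* is not transcribed.
So JovX is not produced.
With no repressor bound, *gorT* is transcribed.
→ *gorT* is ON in B.

B only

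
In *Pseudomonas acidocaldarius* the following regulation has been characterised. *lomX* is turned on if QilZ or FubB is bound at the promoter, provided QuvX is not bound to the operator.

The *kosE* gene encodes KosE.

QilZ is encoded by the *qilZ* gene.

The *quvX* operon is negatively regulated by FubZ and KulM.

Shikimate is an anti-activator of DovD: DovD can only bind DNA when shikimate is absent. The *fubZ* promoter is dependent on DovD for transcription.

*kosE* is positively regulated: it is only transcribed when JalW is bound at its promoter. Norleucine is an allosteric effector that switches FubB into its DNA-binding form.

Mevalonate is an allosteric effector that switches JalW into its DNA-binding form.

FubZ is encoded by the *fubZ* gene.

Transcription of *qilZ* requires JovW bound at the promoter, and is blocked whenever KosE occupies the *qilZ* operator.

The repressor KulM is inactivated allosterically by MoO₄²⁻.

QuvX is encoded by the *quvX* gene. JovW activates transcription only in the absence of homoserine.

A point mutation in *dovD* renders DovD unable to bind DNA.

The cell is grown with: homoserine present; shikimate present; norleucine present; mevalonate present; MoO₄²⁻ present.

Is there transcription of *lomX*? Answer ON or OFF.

OFF

DovD is non-functional in this strain, so it has no effect.
Required activator DovD is absent, so *fubZ* is not transcribed.
So FubZ is not produced.
MoO₄²⁻ is present, so KulM is inactive.
With no repressor bound, *quvX* is transcribed.
So QuvX is produced and active.
Homoserine is present, so JovW is inactive.
Mevalonate is present, so JalW is active.
No repressor is bound and JalW is active, so *kosE* is transcribed.
So KosE is produced and active.
With repressor KosE bound, *qilZ* is not transcribed.
So QilZ is not produced.
Norleucine is present, so FubB is active.
With repressor QuvX bound, *lomX* is not transcribed.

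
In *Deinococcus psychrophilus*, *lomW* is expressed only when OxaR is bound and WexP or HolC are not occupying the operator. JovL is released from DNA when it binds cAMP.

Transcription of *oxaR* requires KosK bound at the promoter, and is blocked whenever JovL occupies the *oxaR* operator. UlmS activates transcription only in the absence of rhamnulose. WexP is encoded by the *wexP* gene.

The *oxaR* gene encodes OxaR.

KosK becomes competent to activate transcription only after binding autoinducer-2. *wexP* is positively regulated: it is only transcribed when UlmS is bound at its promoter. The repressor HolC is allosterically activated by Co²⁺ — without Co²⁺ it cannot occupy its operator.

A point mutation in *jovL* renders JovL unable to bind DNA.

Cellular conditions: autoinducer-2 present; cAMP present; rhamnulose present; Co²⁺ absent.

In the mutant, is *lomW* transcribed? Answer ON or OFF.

ON

JovL is non-functional in this strain, so it has no effect.
Autoinducer-2 is present, so KosK is active.
No repressor is bound and KosK is active, so *oxaR* is transcribed.
So OxaR is produced and active.
Rhamnulose is present, so UlmS is inactive.
Required activator UlmS is absent, so *wexP* is not transcribed.
So WexP is not produced.
Co²⁺ is absent, so HolC is inactive.
No repressor is bound and OxaR is active, so *lomW* is transcribed.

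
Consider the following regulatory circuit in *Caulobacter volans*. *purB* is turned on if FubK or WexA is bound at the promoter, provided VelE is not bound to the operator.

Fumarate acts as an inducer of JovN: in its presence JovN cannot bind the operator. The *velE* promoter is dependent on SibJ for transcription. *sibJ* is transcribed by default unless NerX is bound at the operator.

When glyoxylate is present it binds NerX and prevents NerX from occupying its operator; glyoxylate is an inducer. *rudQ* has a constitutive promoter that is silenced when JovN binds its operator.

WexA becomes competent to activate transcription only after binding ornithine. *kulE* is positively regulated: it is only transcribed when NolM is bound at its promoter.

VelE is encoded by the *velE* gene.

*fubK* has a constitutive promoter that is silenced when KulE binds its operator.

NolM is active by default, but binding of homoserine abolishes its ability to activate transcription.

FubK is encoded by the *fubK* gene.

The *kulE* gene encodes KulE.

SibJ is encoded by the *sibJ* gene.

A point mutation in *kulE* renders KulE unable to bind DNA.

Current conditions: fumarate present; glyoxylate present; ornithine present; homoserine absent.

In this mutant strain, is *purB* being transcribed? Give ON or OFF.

OFF

Glyoxylate is present, so NerX is inactive.
With no repressor bound, *sibJ* is transcribed.
So SibJ is produced and active.
No repressor is bound and SibJ is active, so *velE* is transcribed.
So VelE is produced and active.
KulE is non-functional in this strain, so it has no effect.
With no repressor bound, *fubK* is transcribed.
So FubK is produced and active.
Ornithine is present, so WexA is active.
With repressor VelE bound, *purB* is not transcribed.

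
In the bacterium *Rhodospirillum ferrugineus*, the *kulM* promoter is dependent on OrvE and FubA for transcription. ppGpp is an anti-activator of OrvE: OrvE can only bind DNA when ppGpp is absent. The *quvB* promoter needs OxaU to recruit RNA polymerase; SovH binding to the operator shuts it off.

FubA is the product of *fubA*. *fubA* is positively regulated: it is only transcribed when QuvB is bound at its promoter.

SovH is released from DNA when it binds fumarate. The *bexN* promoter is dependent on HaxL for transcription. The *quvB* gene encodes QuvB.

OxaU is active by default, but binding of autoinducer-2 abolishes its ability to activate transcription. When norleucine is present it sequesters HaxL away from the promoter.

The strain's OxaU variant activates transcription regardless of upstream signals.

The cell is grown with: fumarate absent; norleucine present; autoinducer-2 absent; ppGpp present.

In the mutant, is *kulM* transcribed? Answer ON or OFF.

ppGpp is present, so OrvE is inactive.
OxaU is constitutively active in this strain.
Fumarate is absent, so SovH is active.
With repressor SovH bound, *quvB* is not transcribed.
So QuvB is not produced.
Required activator QuvB is absent, so *fubA* is not transcribed.
So FubA is not produced.
Required activator OrvE is absent, so *kulM* is not transcribed.

OFF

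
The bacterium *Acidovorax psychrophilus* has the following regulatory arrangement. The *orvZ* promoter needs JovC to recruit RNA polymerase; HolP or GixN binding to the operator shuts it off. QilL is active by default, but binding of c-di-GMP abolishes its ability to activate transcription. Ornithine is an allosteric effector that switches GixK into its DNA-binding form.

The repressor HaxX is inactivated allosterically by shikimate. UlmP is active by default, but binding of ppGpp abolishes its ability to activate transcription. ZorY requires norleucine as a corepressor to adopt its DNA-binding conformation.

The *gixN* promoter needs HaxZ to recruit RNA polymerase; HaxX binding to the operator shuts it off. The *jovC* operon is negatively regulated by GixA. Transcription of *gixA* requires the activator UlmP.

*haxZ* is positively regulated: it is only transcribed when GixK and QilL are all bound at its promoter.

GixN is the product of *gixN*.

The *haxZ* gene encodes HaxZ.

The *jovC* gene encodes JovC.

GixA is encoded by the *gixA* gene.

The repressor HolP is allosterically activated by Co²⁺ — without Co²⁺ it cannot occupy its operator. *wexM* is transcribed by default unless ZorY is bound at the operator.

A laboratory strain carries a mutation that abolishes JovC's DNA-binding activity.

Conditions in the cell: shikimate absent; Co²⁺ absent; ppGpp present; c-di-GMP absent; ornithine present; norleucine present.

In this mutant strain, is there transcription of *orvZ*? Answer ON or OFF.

Co²⁺ is absent, so HolP is inactive.
Ornithine is present, so GixK is active.
c-di-GMP is absent, so QilL is active.
No repressor is bound and GixK and QilL are active, so *haxZ* is transcribed.
So HaxZ is produced and active.
Shikimate is absent, so HaxX is active.
With repressor HaxX bound, *gixN* is not transcribed.
So GixN is not produced.
JovC is non-functional in this strain, so it has no effect.
Required activator JovC is absent, so *orvZ* is not transcribed.

OFF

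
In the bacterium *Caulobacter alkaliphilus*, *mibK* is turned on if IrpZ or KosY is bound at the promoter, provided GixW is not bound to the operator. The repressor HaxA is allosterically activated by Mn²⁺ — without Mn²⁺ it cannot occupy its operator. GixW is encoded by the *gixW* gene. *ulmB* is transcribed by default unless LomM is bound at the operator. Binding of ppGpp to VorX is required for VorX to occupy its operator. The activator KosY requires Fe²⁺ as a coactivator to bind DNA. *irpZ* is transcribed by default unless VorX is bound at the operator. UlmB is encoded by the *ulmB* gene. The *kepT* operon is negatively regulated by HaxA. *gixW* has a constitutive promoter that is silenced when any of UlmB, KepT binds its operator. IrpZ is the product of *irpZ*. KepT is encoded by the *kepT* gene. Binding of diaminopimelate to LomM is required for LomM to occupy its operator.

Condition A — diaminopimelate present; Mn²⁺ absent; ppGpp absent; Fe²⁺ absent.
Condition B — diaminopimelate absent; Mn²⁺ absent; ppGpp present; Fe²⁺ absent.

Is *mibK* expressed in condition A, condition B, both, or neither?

A only

Condition A:
Diaminopimelate is present, so LomM is active.
With repressor LomM bound, *ulmB* is not transcribed.
So UlmB is not produced.
Mn²⁺ is absent, so HaxA is inactive.
With no repressor bound, *kepT* is transcribed.
So KepT is produced and active.
With repressor KepT bound, *gixW* is not transcribed.
So GixW is not produced.
ppGpp is absent, so VorX is inactive.
With no repressor bound, *irpZ* is transcribed.
So IrpZ is produced and active.
Fe²⁺ is absent, so KosY is inactive.
Activator IrpZ is present, so *mibK* is transcribed.
→ *mibK* is ON in A.
Condition B:
Diaminopimelate is absent, so LomM is inactive.
With no repressor bound, *ulmB* is transcribed.
So UlmB is produced and active.
Mn²⁺ is absent, so HaxA is inactive.
With no repressor bound, *kepT* is transcribed.
So KepT is produced and active.
With repressor UlmB bound, *gixW* is not transcribed.
So GixW is not produced.
ppGpp is present, so VorX is active.
With repressor VorX bound, *irpZ* is not transcribed.
So IrpZ is not produced.
Fe²⁺ is absent, so KosY is inactive.
No activator is available at the *mibK* promoter, so *mibK* is not transcribed.
→ *mibK* is OFF in B.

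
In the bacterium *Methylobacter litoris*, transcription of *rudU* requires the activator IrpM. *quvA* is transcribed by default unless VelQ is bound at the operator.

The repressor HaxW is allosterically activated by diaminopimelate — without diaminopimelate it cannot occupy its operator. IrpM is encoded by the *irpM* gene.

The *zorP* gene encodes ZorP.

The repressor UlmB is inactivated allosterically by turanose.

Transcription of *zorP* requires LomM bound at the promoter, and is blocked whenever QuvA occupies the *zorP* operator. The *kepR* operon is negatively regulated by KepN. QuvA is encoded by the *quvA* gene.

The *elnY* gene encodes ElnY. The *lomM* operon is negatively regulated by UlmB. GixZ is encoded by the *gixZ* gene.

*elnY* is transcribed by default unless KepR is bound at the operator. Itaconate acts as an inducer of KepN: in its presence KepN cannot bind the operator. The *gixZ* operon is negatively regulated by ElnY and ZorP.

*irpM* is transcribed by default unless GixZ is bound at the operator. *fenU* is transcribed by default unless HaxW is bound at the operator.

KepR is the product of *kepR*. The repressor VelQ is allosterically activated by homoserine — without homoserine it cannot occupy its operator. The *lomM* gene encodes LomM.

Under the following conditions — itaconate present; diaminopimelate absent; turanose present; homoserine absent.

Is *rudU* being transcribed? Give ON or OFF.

Itaconate is present, so KepN is inactive.
With no repressor bound, *kepR* is transcribed.
So KepR is produced and active.
With repressor KepR bound, *elnY* is not transcribed.
So ElnY is not produced.
Turanose is present, so UlmB is inactive.
With no repressor bound, *lomM* is transcribed.
So LomM is produced and active.
Homoserine is absent, so VelQ is inactive.
With no repressor bound, *quvA* is transcribed.
So QuvA is produced and active.
With repressor QuvA bound, *zorP* is not transcribed.
So ZorP is not produced.
With no repressor bound, *gixZ* is transcribed.
So GixZ is produced and active.
With repressor GixZ bound, *irpM* is not transcribed.
So IrpM is not produced.
Required activator IrpM is absent, so *rudU* is not transcribed.

OFF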